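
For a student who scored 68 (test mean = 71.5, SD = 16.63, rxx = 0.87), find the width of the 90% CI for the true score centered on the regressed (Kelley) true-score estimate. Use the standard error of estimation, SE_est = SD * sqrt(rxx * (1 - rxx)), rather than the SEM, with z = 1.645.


True score estimate = 0.87*68 + 0.13*71.5 = 68.455
SE_est = SD * sqrt(rxx * (1 - rxx)) = 16.63 * sqrt(0.87 * 0.13) = 16.63 * sqrt(0.1131) = 5.592726
CI = T_est +/- z * SE_est, so width = 2 * z * SE_est = 2 * 1.645 * 5.592726
Width = 18.4001

18.4001


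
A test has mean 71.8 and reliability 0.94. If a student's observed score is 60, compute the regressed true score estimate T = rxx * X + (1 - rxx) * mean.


T_est = rxx * X + (1 - rxx) * mean
T_est = 0.94 * 60 + 0.06 * 71.8
T_est = 56.4 + 4.308
T_est = 60.708

60.708


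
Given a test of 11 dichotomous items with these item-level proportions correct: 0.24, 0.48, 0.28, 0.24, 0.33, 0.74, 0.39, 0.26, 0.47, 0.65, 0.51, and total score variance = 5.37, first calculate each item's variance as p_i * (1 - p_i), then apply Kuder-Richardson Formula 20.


For each item, compute p_i * q_i:
  Item 1: 0.24 * 0.76 = 0.1824
  Item 2: 0.48 * 0.52 = 0.2496
  Item 3: 0.28 * 0.72 = 0.2016
  Item 4: 0.24 * 0.76 = 0.1824
  Item 5: 0.33 * 0.67 = 0.2211
  Item 6: 0.74 * 0.26 = 0.1924
  Item 7: 0.39 * 0.61 = 0.2379
  Item 8: 0.26 * 0.74 = 0.1924
  Item 9: 0.47 * 0.53 = 0.2491
  Item 10: 0.65 * 0.35 = 0.2275
  Item 11: 0.51 * 0.49 = 0.2499
Sum(p_i * q_i) = 0.1824 + 0.2496 + 0.2016 + 0.1824 + 0.2211 + 0.1924 + 0.2379 + 0.1924 + 0.2491 + 0.2275 + 0.2499 = 2.3863
KR-20 = (k/(k-1)) * (1 - Sum(p_i*q_i) / Var_total)
= (11/10) * (1 - 2.3863/5.37)
= 1.1 * 0.5556
KR-20 = 0.6112

0.6112


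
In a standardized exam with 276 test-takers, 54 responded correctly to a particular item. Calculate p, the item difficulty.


Item difficulty p = number correct / total examinees
p = 54 / 276
p = 0.1957

0.1957


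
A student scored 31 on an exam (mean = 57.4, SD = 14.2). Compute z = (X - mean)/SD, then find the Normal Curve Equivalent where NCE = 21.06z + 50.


z = (X - mean) / SD = (31 - 57.4) / 14.2
z = -26.4 / 14.2
z = -1.8592
NCE = NCE = 21.06z + 50
Carry z at full precision (z = -26.4 / 14.2) into the conversion:
NCE = 21.06 * (-26.4 / 14.2) + 50 = -555.984 / 14.2 + 50
NCE = -39.1538 + 50
NCE = 10.8462

10.8462


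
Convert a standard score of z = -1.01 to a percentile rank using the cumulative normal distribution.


CDF(z) = 0.5 * (1 + erf(z/sqrt(2)))
erf(-0.7142) = -0.6875
CDF = 0.1562
Percentile rank = 0.1562 * 100 = 15.62

15.62


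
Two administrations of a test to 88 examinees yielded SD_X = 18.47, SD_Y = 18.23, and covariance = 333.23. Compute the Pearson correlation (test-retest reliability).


r = cov(X,Y) / (SD_X * SD_Y)
r = 333.23 / (18.47 * 18.23)
r = 333.23 / 336.7081
r = 0.9897

0.9897


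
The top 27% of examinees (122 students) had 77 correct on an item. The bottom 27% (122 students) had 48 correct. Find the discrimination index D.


p_upper = 77/122 = 0.6311
p_lower = 48/122 = 0.3934
D = 0.6311 - 0.3934 = 0.2377

0.2377


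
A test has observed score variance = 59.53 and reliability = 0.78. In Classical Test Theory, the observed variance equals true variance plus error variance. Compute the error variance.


var_true = rxx * var_obs = 0.78 * 59.53 = 46.4334
var_error = var_obs - var_true
var_error = 59.53 - 46.4334
var_error = 13.0966

13.0966


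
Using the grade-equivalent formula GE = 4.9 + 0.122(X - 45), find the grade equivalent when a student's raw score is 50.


raw - median = 50 - 45 = 5
slope * diff = 0.122 * 5 = 0.61
GE = 4.9 + 0.61
GE = 5.51

5.51


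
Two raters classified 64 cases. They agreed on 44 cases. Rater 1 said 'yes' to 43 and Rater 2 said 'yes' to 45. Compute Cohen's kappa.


P_o = 44/64 = 0.6875
P_e = (43*45 + 21*19) / 4096 = 0.569824
kappa = (P_o - P_e) / (1 - P_e)
kappa = (0.6875 - 0.569824) / (1 - 0.569824)
kappa = 0.2736

0.2736


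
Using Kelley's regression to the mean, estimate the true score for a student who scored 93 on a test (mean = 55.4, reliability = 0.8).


T_est = rxx * X + (1 - rxx) * mean
T_est = 0.8 * 93 + 0.2 * 55.4
T_est = 74.4 + 11.08
T_est = 85.48

85.48


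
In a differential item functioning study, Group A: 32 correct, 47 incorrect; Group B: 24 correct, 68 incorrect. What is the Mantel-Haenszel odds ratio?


Odds_A = 32/47 = 0.6809
Odds_B = 24/68 = 0.3529
OR = Odds_A / Odds_B = 0.6809 / 0.3529
Exactly, OR = (32 * 68) / (47 * 24) = 2176 / 1128
OR = 1.9291

1.9291


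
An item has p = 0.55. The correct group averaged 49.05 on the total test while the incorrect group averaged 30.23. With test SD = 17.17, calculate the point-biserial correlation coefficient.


q = 1 - p = 0.45
rpb = ((M1 - M0) / SD) * sqrt(p * q)
rpb = ((49.05 - 30.23) / 17.17) * sqrt(0.55 * 0.45)
rpb = 0.5453

0.5453


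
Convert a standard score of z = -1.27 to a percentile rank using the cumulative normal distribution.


CDF(z) = 0.5 * (1 + erf(z/sqrt(2)))
erf(-0.898) = -0.7959
CDF = 0.102
Percentile rank = 0.102 * 100 = 10.2

10.2


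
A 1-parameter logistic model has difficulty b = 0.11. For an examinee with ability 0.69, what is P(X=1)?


theta - b = 0.69 - 0.11 = 0.58
exp(-(theta - b)) = exp(-0.58) = 0.5599
P = 1 / (1 + 0.5599)
P = 0.6411

0.6411


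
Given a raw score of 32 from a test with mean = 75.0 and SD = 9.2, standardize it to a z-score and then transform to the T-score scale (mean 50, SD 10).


z = (X - mean) / SD = (32 - 75.0) / 9.2
z = -43.0 / 9.2
z = -4.6739
T-score = T = 50 + 10z
Carry z at full precision (z = -43.0 / 9.2) into the conversion:
T-score = 50 + 10 * (-43.0 / 9.2) = 50 + -430 / 9.2
T-score = 50 + -46.7391
T-score = 3.2609

3.2609


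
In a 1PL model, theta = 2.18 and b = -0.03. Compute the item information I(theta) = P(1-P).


P = 1/(1+exp(-(2.18--0.03))) = 0.9011
I = P*(1-P) = 0.9011 * 0.0989
I = 0.0891

0.0891


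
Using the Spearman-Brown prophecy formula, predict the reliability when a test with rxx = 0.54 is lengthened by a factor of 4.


r_new = (n * rxx) / (1 + (n-1) * rxx)
r_new = (4 * 0.54) / (1 + 3 * 0.54)
r_new = 2.16 / 2.62
r_new = 0.8244

0.8244


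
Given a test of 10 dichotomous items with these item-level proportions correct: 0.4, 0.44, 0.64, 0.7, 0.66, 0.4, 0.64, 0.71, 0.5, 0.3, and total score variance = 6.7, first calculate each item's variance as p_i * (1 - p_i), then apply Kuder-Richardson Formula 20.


For each item, compute p_i * q_i:
  Item 1: 0.4 * 0.6 = 0.24
  Item 2: 0.44 * 0.56 = 0.2464
  Item 3: 0.64 * 0.36 = 0.2304
  Item 4: 0.7 * 0.3 = 0.21
  Item 5: 0.66 * 0.34 = 0.2244
  Item 6: 0.4 * 0.6 = 0.24
  Item 7: 0.64 * 0.36 = 0.2304
  Item 8: 0.71 * 0.29 = 0.2059
  Item 9: 0.5 * 0.5 = 0.25
  Item 10: 0.3 * 0.7 = 0.21
Sum(p_i * q_i) = 0.24 + 0.2464 + 0.2304 + 0.21 + 0.2244 + 0.24 + 0.2304 + 0.2059 + 0.25 + 0.21 = 2.2875
KR-20 = (k/(k-1)) * (1 - Sum(p_i*q_i) / Var_total)
= (10/9) * (1 - 2.2875/6.7)
= 1.1111 * 0.6586
KR-20 = 0.7318

0.7318


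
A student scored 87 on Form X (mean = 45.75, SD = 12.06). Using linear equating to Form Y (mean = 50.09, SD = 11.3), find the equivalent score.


slope = SD_Y / SD_X = 11.3 / 12.06 ~ 0.937
intercept = mean_Y - slope * mean_X = 50.09 - (11.3 / 12.06) * 45.75 ~ 7.2231
Y = slope * X + intercept. To avoid rounding drift from the rounded slope/intercept, evaluate the equivalent form Y = mean_Y + SD_Y * (X - mean_X) / SD_X at full precision:
Y = 50.09 + 11.3 * (87 - 45.75) / 12.06
Y = 50.09 + 11.3 * 41.25 / 12.06
Y = 50.09 + 466.125 / 12.06
Y = 50.09 + 38.6505
Y = 88.7405

88.7405


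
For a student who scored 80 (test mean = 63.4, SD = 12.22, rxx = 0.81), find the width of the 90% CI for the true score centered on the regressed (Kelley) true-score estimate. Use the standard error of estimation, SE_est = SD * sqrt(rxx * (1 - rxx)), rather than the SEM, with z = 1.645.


True score estimate = 0.81*80 + 0.19*63.4 = 76.846
SE_est = SD * sqrt(rxx * (1 - rxx)) = 12.22 * sqrt(0.81 * 0.19) = 12.22 * sqrt(0.1539) = 4.793917
CI = T_est +/- z * SE_est, so width = 2 * z * SE_est = 2 * 1.645 * 4.793917
Width = 15.772

15.772


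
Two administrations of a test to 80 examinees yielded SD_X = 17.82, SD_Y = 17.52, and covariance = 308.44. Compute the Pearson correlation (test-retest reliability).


r = cov(X,Y) / (SD_X * SD_Y)
r = 308.44 / (17.82 * 17.52)
r = 308.44 / 312.2064
r = 0.9879

0.9879


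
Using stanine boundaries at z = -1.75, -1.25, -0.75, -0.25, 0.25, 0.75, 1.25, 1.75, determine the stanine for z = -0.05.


Stanine boundaries: [-1.75, -1.25, -0.75, -0.25, 0.25, 0.75, 1.25, 1.75]
z = -0.05
Check each boundary:
  z >= -1.75 -> could be stanine 2
  z >= -1.25 -> could be stanine 3
  z >= -0.75 -> could be stanine 4
  z >= -0.25 -> could be stanine 5
  z < 0.25
  z < 0.75
  z < 1.25
  z < 1.75
Highest qualifying boundary gives stanine = 5

5


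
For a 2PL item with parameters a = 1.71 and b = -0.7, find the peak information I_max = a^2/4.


For 2PL, max info at theta = b = -0.7
I_max = a^2 / 4 = 1.71^2 / 4
= 2.9241 / 4
I_max = 0.731

0.731


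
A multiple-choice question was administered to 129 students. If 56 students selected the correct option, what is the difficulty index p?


Item difficulty p = number correct / total examinees
p = 56 / 129
p = 0.4341

0.4341


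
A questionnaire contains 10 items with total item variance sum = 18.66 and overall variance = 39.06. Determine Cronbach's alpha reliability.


alpha = (k/(k-1)) * (1 - sum(si^2)/s_total^2)
= (10/9) * (1 - 18.66/39.06)
alpha = 0.5803

0.5803


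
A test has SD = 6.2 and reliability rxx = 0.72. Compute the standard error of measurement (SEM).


SEM = SD * sqrt(1 - rxx)
SEM = 6.2 * sqrt(1 - 0.72)
SEM = 6.2 * sqrt(0.28) = 6.2 * 0.52915
SEM = 3.2807

3.2807


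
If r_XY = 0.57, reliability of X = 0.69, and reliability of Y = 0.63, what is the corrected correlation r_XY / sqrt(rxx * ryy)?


r_corrected = rxy / sqrt(rxx * ryy)
= 0.57 / sqrt(0.69 * 0.63)
= 0.57 / sqrt(0.4347)
= 0.57 / 0.659318
r_corrected = 0.8645

0.8645


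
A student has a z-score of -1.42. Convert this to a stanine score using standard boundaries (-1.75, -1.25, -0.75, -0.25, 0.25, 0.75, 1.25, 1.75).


Stanine boundaries: [-1.75, -1.25, -0.75, -0.25, 0.25, 0.75, 1.25, 1.75]
z = -1.42
Check each boundary:
  z >= -1.75 -> could be stanine 2
  z < -1.25
  z < -0.75
  z < -0.25
  z < 0.25
  z < 0.75
  z < 1.25
  z < 1.75
Highest qualifying boundary gives stanine = 2

2


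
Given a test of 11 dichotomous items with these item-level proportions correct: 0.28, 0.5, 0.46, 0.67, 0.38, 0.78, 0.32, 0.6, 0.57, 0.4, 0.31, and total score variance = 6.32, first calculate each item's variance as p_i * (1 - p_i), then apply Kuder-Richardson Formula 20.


For each item, compute p_i * q_i:
  Item 1: 0.28 * 0.72 = 0.2016
  Item 2: 0.5 * 0.5 = 0.25
  Item 3: 0.46 * 0.54 = 0.2484
  Item 4: 0.67 * 0.33 = 0.2211
  Item 5: 0.38 * 0.62 = 0.2356
  Item 6: 0.78 * 0.22 = 0.1716
  Item 7: 0.32 * 0.68 = 0.2176
  Item 8: 0.6 * 0.4 = 0.24
  Item 9: 0.57 * 0.43 = 0.2451
  Item 10: 0.4 * 0.6 = 0.24
  Item 11: 0.31 * 0.69 = 0.2139
Sum(p_i * q_i) = 0.2016 + 0.25 + 0.2484 + 0.2211 + 0.2356 + 0.1716 + 0.2176 + 0.24 + 0.2451 + 0.24 + 0.2139 = 2.4849
KR-20 = (k/(k-1)) * (1 - Sum(p_i*q_i) / Var_total)
= (11/10) * (1 - 2.4849/6.32)
= 1.1 * 0.6068
KR-20 = 0.6675

0.6675


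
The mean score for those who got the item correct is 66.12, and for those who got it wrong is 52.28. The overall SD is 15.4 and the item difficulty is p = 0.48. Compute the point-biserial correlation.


q = 1 - p = 0.52
rpb = ((M1 - M0) / SD) * sqrt(p * q)
rpb = ((66.12 - 52.28) / 15.4) * sqrt(0.48 * 0.52)
rpb = 0.449

0.449


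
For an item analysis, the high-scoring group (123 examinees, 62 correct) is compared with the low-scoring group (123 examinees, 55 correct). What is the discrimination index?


p_upper = 62/123 = 0.5041
p_lower = 55/123 = 0.4472
D = 0.5041 - 0.4472 = 0.0569

0.0569


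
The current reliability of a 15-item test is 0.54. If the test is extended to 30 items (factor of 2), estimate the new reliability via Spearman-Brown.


r_new = (n * rxx) / (1 + (n-1) * rxx)
r_new = (2 * 0.54) / (1 + 1 * 0.54)
r_new = 1.08 / 1.54
r_new = 0.7013

0.7013


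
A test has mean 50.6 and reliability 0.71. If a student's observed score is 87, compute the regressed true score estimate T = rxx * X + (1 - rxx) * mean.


T_est = rxx * X + (1 - rxx) * mean
T_est = 0.71 * 87 + 0.29 * 50.6
T_est = 61.77 + 14.674
T_est = 76.444

76.444


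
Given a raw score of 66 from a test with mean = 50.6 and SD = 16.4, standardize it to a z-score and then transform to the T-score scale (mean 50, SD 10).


z = (X - mean) / SD = (66 - 50.6) / 16.4
z = 15.4 / 16.4
z = 0.939
T-score = T = 50 + 10z
Carry z at full precision (z = 15.4 / 16.4) into the conversion:
T-score = 50 + 10 * (15.4 / 16.4) = 50 + 154 / 16.4
T-score = 50 + 9.3902
T-score = 59.3902

59.3902


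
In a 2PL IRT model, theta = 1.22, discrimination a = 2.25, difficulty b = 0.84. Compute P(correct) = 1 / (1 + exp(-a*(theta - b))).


a*(theta - b) = 2.25 * (1.22 - 0.84) = 0.855
exp(-0.855) = 0.4253
P = 1 / (1 + 0.4253)
P = 0.7016

0.7016


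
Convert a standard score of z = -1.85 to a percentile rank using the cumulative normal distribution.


CDF(z) = 0.5 * (1 + erf(z/sqrt(2)))
erf(-1.3081) = -0.9357
CDF = 0.0322
Percentile rank = 0.0322 * 100 = 3.22

3.22


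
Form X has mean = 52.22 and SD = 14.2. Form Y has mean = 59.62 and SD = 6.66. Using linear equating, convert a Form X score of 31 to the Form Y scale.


slope = SD_Y / SD_X = 6.66 / 14.2 ~ 0.469
intercept = mean_Y - slope * mean_X = 59.62 - (6.66 / 14.2) * 52.22 ~ 35.1281
Y = slope * X + intercept. To avoid rounding drift from the rounded slope/intercept, evaluate the equivalent form Y = mean_Y + SD_Y * (X - mean_X) / SD_X at full precision:
Y = 59.62 + 6.66 * (31 - 52.22) / 14.2
Y = 59.62 - 6.66 * 21.22 / 14.2
Y = 59.62 - 141.3252 / 14.2
Y = 59.62 - 9.9525
Y = 49.6675

49.6675


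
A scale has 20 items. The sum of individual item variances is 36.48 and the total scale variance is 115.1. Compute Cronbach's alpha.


alpha = (k/(k-1)) * (1 - sum(si^2)/s_total^2)
= (20/19) * (1 - 36.48/115.1)
alpha = 0.719

0.719


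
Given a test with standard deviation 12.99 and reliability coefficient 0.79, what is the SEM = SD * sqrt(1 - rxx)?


SEM = SD * sqrt(1 - rxx)
SEM = 12.99 * sqrt(1 - 0.79)
SEM = 12.99 * sqrt(0.21) = 12.99 * 0.458258
SEM = 5.9528

5.9528


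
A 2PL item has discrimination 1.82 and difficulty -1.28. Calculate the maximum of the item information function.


For 2PL, max info at theta = b = -1.28
I_max = a^2 / 4 = 1.82^2 / 4
= 3.3124 / 4
I_max = 0.8281

0.8281


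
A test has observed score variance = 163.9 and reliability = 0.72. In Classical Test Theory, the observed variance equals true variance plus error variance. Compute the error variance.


var_true = rxx * var_obs = 0.72 * 163.9 = 118.008
var_error = var_obs - var_true
var_error = 163.9 - 118.008
var_error = 45.892

45.892


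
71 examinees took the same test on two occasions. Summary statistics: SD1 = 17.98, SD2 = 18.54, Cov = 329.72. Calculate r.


r = cov(X,Y) / (SD_X * SD_Y)
r = 329.72 / (17.98 * 18.54)
r = 329.72 / 333.3492
r = 0.9891

0.9891


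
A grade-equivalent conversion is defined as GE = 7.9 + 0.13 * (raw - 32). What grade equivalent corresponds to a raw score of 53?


raw - median = 53 - 32 = 21
slope * diff = 0.13 * 21 = 2.73
GE = 7.9 + 2.73
GE = 10.63

10.63


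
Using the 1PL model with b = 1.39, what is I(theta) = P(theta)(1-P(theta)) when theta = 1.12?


P = 1/(1+exp(-(1.12-1.39))) = 0.4329
I = P*(1-P) = 0.4329 * 0.5671
I = 0.2455

0.2455


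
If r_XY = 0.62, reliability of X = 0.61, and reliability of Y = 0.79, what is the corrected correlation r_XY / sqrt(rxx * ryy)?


r_corrected = rxy / sqrt(rxx * ryy)
= 0.62 / sqrt(0.61 * 0.79)
= 0.62 / sqrt(0.4819)
= 0.62 / 0.69419
r_corrected = 0.8931

0.8931


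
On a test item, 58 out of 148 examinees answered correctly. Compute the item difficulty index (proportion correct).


Item difficulty p = number correct / total examinees
p = 58 / 148
p = 0.3919

0.3919


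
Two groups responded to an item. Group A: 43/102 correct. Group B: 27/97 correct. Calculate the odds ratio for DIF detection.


Odds_A = 43/59 = 0.7288
Odds_B = 27/70 = 0.3857
OR = Odds_A / Odds_B = 0.7288 / 0.3857
Exactly, OR = (43 * 70) / (59 * 27) = 3010 / 1593
OR = 1.8895

1.8895


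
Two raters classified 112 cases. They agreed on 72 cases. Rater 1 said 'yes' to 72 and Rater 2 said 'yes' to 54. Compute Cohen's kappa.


P_o = 72/112 = 0.642857
P_e = (72*54 + 40*58) / 12544 = 0.494898
kappa = (P_o - P_e) / (1 - P_e)
kappa = (0.642857 - 0.494898) / (1 - 0.494898)
kappa = 0.2929

0.2929


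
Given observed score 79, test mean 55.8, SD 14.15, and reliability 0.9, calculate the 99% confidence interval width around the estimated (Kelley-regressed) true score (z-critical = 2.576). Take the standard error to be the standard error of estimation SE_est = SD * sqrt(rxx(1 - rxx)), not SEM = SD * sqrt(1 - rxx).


True score estimate = 0.9*79 + 0.1*55.8 = 76.68
SE_est = SD * sqrt(rxx * (1 - rxx)) = 14.15 * sqrt(0.9 * 0.1) = 14.15 * sqrt(0.09) = 4.245
CI = T_est +/- z * SE_est, so width = 2 * z * SE_est = 2 * 2.576 * 4.245
Width = 21.8702

21.8702


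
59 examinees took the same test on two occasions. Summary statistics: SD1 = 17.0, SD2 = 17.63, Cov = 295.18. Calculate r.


r = cov(X,Y) / (SD_X * SD_Y)
r = 295.18 / (17.0 * 17.63)
r = 295.18 / 299.71
r = 0.9849

0.9849


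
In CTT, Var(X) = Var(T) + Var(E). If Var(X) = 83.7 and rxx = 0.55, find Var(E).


var_true = rxx * var_obs = 0.55 * 83.7 = 46.035
var_error = var_obs - var_true
var_error = 83.7 - 46.035
var_error = 37.665

37.665


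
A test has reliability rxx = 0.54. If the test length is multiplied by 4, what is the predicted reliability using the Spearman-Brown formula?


r_new = (n * rxx) / (1 + (n-1) * rxx)
r_new = (4 * 0.54) / (1 + 3 * 0.54)
r_new = 2.16 / 2.62
r_new = 0.8244

0.8244


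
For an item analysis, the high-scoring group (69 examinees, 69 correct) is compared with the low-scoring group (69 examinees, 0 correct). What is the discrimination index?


p_upper = 69/69 = 1.0
p_lower = 0/69 = 0.0
D = 1.0 - 0.0 = 1.0

1.0


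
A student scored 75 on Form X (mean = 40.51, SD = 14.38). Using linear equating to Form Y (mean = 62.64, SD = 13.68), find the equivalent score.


slope = SD_Y / SD_X = 13.68 / 14.38 ~ 0.9513
intercept = mean_Y - slope * mean_X = 62.64 - (13.68 / 14.38) * 40.51 ~ 24.102
Y = slope * X + intercept. To avoid rounding drift from the rounded slope/intercept, evaluate the equivalent form Y = mean_Y + SD_Y * (X - mean_X) / SD_X at full precision:
Y = 62.64 + 13.68 * (75 - 40.51) / 14.38
Y = 62.64 + 13.68 * 34.49 / 14.38
Y = 62.64 + 471.8232 / 14.38
Y = 62.64 + 32.8111
Y = 95.4511

95.4511


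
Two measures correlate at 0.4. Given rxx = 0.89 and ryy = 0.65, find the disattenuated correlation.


r_corrected = rxy / sqrt(rxx * ryy)
= 0.4 / sqrt(0.89 * 0.65)
= 0.4 / sqrt(0.5785)
= 0.4 / 0.760592
r_corrected = 0.5259

0.5259


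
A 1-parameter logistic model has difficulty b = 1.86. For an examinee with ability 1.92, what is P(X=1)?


theta - b = 1.92 - 1.86 = 0.06
exp(-(theta - b)) = exp(-0.06) = 0.9418
P = 1 / (1 + 0.9418)
P = 0.515

0.515


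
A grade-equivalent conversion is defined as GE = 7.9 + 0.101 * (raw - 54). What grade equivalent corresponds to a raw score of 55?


raw - median = 55 - 54 = 1
slope * diff = 0.101 * 1 = 0.101
GE = 7.9 + 0.101
GE = 8.001

8.001


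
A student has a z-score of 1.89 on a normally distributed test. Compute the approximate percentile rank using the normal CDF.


CDF(z) = 0.5 * (1 + erf(z/sqrt(2)))
erf(1.3364) = 0.9412
CDF = 0.9706
Percentile rank = 0.9706 * 100 = 97.06

97.06


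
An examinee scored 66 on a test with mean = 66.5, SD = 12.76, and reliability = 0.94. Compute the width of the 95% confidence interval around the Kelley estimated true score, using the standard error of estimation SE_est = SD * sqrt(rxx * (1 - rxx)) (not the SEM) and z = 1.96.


True score estimate = 0.94*66 + 0.06*66.5 = 66.03
SE_est = SD * sqrt(rxx * (1 - rxx)) = 12.76 * sqrt(0.94 * 0.06) = 12.76 * sqrt(0.0564) = 3.030332
CI = T_est +/- z * SE_est, so width = 2 * z * SE_est = 2 * 1.96 * 3.030332
Width = 11.8789

11.8789


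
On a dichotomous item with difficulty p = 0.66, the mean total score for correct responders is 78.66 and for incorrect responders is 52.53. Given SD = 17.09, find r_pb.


q = 1 - p = 0.34
rpb = ((M1 - M0) / SD) * sqrt(p * q)
rpb = ((78.66 - 52.53) / 17.09) * sqrt(0.66 * 0.34)
rpb = 0.7243

0.7243


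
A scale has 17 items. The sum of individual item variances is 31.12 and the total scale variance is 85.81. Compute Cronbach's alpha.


alpha = (k/(k-1)) * (1 - sum(si^2)/s_total^2)
= (17/16) * (1 - 31.12/85.81)
alpha = 0.6772

0.6772


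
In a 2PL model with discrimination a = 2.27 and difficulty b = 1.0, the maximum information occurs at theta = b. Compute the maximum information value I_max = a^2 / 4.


For 2PL, max info at theta = b = 1.0
I_max = a^2 / 4 = 2.27^2 / 4
= 5.1529 / 4
I_max = 1.2882

1.2882


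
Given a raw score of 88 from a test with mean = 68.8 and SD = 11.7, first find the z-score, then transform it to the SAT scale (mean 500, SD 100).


z = (X - mean) / SD = (88 - 68.8) / 11.7
z = 19.2 / 11.7
z = 1.641
SAT-scale = SAT = 500 + 100z
Carry z at full precision (z = 19.2 / 11.7) into the conversion:
SAT-scale = 500 + 100 * (19.2 / 11.7) = 500 + 1920 / 11.7
SAT-scale = 500 + 164.1026
SAT-scale = 664.1026

664.1026


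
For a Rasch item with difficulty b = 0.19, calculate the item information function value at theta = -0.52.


P = 1/(1+exp(-(-0.52-0.19))) = 0.3296
I = P*(1-P) = 0.3296 * 0.6704
I = 0.221

0.221


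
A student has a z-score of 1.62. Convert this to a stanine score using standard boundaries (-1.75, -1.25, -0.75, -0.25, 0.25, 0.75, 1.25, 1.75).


Stanine boundaries: [-1.75, -1.25, -0.75, -0.25, 0.25, 0.75, 1.25, 1.75]
z = 1.62
Check each boundary:
  z >= -1.75 -> could be stanine 2
  z >= -1.25 -> could be stanine 3
  z >= -0.75 -> could be stanine 4
  z >= -0.25 -> could be stanine 5
  z >= 0.25 -> could be stanine 6
  z >= 0.75 -> could be stanine 7
  z >= 1.25 -> could be stanine 8
  z < 1.75
Highest qualifying boundary gives stanine = 8

8


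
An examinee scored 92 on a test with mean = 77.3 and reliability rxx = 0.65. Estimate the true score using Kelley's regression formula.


T_est = rxx * X + (1 - rxx) * mean
T_est = 0.65 * 92 + 0.35 * 77.3
T_est = 59.8 + 27.055
T_est = 86.855

86.855


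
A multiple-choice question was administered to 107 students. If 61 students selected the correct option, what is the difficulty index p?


Item difficulty p = number correct / total examinees
p = 61 / 107
p = 0.5701

0.5701


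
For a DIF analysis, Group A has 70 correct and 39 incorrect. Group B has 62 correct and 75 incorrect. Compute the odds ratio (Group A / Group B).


Odds_A = 70/39 = 1.7949
Odds_B = 62/75 = 0.8267
OR = Odds_A / Odds_B = 1.7949 / 0.8267
Exactly, OR = (70 * 75) / (39 * 62) = 5250 / 2418
OR = 2.1712

2.1712


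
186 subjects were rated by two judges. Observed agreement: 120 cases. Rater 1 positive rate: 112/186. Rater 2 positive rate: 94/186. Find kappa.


P_o = 120/186 = 0.645161
P_e = (112*94 + 74*92) / 34596 = 0.501098
kappa = (P_o - P_e) / (1 - P_e)
kappa = (0.645161 - 0.501098) / (1 - 0.501098)
kappa = 0.2888

0.2888


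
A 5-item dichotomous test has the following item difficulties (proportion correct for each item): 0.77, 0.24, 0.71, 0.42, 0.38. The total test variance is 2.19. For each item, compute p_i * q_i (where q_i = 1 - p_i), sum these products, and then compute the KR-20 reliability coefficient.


For each item, compute p_i * q_i:
  Item 1: 0.77 * 0.23 = 0.1771
  Item 2: 0.24 * 0.76 = 0.1824
  Item 3: 0.71 * 0.29 = 0.2059
  Item 4: 0.42 * 0.58 = 0.2436
  Item 5: 0.38 * 0.62 = 0.2356
Sum(p_i * q_i) = 0.1771 + 0.1824 + 0.2059 + 0.2436 + 0.2356 = 1.0446
KR-20 = (k/(k-1)) * (1 - Sum(p_i*q_i) / Var_total)
= (5/4) * (1 - 1.0446/2.19)
= 1.25 * 0.523
KR-20 = 0.6538

0.6538


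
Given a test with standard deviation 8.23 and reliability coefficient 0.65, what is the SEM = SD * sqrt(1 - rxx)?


SEM = SD * sqrt(1 - rxx)
SEM = 8.23 * sqrt(1 - 0.65)
SEM = 8.23 * sqrt(0.35) = 8.23 * 0.591608
SEM = 4.8689

4.8689


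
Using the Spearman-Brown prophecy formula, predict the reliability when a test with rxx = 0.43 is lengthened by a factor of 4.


r_new = (n * rxx) / (1 + (n-1) * rxx)
r_new = (4 * 0.43) / (1 + 3 * 0.43)
r_new = 1.72 / 2.29
r_new = 0.7511

0.7511


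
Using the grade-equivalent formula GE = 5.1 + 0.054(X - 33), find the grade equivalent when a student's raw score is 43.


raw - median = 43 - 33 = 10
slope * diff = 0.054 * 10 = 0.54
GE = 5.1 + 0.54
GE = 5.64

5.64


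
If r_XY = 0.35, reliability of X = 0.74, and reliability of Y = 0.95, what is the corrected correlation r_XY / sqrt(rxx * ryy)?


r_corrected = rxy / sqrt(rxx * ryy)
= 0.35 / sqrt(0.74 * 0.95)
= 0.35 / sqrt(0.703)
= 0.35 / 0.838451
r_corrected = 0.4174

0.4174


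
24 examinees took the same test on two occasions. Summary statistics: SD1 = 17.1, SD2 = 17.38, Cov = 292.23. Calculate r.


r = cov(X,Y) / (SD_X * SD_Y)
r = 292.23 / (17.1 * 17.38)
r = 292.23 / 297.198
r = 0.9833

0.9833


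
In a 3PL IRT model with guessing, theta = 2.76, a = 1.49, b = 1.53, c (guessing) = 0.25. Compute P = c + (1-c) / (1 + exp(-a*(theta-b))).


logit = 1.49*(2.76 - 1.53) = 1.8327
P* = 1/(1 + exp(-1.8327)) = 0.8621
P = 0.25 + (1 - 0.25) * 0.8621
P = 0.8966

0.8966


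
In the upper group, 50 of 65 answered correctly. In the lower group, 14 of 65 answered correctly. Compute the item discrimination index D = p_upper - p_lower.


p_upper = 50/65 = 0.7692
p_lower = 14/65 = 0.2154
D = 0.7692 - 0.2154 = 0.5538

0.5538


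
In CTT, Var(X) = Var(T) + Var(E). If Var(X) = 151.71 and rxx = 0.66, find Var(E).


var_true = rxx * var_obs = 0.66 * 151.71 = 100.1286
var_error = var_obs - var_true
var_error = 151.71 - 100.1286
var_error = 51.5814

51.5814


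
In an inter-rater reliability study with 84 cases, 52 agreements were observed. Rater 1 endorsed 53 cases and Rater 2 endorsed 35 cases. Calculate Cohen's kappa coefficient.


P_o = 52/84 = 0.619048
P_e = (53*35 + 31*49) / 7056 = 0.478175
kappa = (P_o - P_e) / (1 - P_e)
kappa = (0.619048 - 0.478175) / (1 - 0.478175)
kappa = 0.27

0.27


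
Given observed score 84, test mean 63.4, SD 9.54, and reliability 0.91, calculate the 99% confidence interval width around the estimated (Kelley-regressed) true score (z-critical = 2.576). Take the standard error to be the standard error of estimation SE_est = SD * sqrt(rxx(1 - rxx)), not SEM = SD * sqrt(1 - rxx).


True score estimate = 0.91*84 + 0.09*63.4 = 82.146
SE_est = SD * sqrt(rxx * (1 - rxx)) = 9.54 * sqrt(0.91 * 0.09) = 9.54 * sqrt(0.0819) = 2.730174
CI = T_est +/- z * SE_est, so width = 2 * z * SE_est = 2 * 2.576 * 2.730174
Width = 14.0659

14.0659


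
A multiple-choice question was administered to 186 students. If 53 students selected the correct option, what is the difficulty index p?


Item difficulty p = number correct / total examinees
p = 53 / 186
p = 0.2849

0.2849


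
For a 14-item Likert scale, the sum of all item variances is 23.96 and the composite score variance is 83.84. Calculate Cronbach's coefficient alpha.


alpha = (k/(k-1)) * (1 - sum(si^2)/s_total^2)
= (14/13) * (1 - 23.96/83.84)
alpha = 0.7692

0.7692


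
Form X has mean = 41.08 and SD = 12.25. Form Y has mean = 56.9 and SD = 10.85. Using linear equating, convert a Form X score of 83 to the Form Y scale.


slope = SD_Y / SD_X = 10.85 / 12.25 ~ 0.8857
intercept = mean_Y - slope * mean_X = 56.9 - (10.85 / 12.25) * 41.08 ~ 20.5149
Y = slope * X + intercept. To avoid rounding drift from the rounded slope/intercept, evaluate the equivalent form Y = mean_Y + SD_Y * (X - mean_X) / SD_X at full precision:
Y = 56.9 + 10.85 * (83 - 41.08) / 12.25
Y = 56.9 + 10.85 * 41.92 / 12.25
Y = 56.9 + 454.832 / 12.25
Y = 56.9 + 37.1291
Y = 94.0291

94.0291


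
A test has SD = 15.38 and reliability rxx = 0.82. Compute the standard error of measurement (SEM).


SEM = SD * sqrt(1 - rxx)
SEM = 15.38 * sqrt(1 - 0.82)
SEM = 15.38 * sqrt(0.18) = 15.38 * 0.424264
SEM = 6.5252

6.5252


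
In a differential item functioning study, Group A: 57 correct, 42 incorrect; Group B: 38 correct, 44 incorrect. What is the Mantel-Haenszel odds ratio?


Odds_A = 57/42 = 1.3571
Odds_B = 38/44 = 0.8636
OR = Odds_A / Odds_B = 1.3571 / 0.8636
Exactly, OR = (57 * 44) / (42 * 38) = 2508 / 1596
OR = 1.5714

1.5714


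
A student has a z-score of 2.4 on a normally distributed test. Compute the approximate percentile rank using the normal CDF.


CDF(z) = 0.5 * (1 + erf(z/sqrt(2)))
erf(1.6971) = 0.9836
CDF = 0.9918
Percentile rank = 0.9918 * 100 = 99.18

99.18


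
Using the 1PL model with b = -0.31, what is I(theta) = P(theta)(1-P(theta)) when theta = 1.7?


P = 1/(1+exp(-(1.7--0.31))) = 0.8818
I = P*(1-P) = 0.8818 * 0.1182
I = 0.1042

0.1042


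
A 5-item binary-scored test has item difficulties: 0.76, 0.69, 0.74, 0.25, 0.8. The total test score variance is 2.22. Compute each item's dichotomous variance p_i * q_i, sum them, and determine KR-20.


For each item, compute p_i * q_i:
  Item 1: 0.76 * 0.24 = 0.1824
  Item 2: 0.69 * 0.31 = 0.2139
  Item 3: 0.74 * 0.26 = 0.1924
  Item 4: 0.25 * 0.75 = 0.1875
  Item 5: 0.8 * 0.2 = 0.16
Sum(p_i * q_i) = 0.1824 + 0.2139 + 0.1924 + 0.1875 + 0.16 = 0.9362
KR-20 = (k/(k-1)) * (1 - Sum(p_i*q_i) / Var_total)
= (5/4) * (1 - 0.9362/2.22)
= 1.25 * 0.5783
KR-20 = 0.7229

0.7229


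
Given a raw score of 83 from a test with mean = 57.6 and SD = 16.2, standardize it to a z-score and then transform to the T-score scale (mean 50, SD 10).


z = (X - mean) / SD = (83 - 57.6) / 16.2
z = 25.4 / 16.2
z = 1.5679
T-score = T = 50 + 10z
Carry z at full precision (z = 25.4 / 16.2) into the conversion:
T-score = 50 + 10 * (25.4 / 16.2) = 50 + 254 / 16.2
T-score = 50 + 15.679
T-score = 65.679

65.679


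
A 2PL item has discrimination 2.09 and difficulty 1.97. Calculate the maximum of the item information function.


For 2PL, max info at theta = b = 1.97
I_max = a^2 / 4 = 2.09^2 / 4
= 4.3681 / 4
I_max = 1.092

1.092


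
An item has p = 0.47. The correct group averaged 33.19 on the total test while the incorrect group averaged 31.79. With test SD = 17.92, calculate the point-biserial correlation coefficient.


q = 1 - p = 0.53
rpb = ((M1 - M0) / SD) * sqrt(p * q)
rpb = ((33.19 - 31.79) / 17.92) * sqrt(0.47 * 0.53)
rpb = 0.039

0.039


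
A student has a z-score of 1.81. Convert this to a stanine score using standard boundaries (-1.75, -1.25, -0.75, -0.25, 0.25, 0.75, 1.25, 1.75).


Stanine boundaries: [-1.75, -1.25, -0.75, -0.25, 0.25, 0.75, 1.25, 1.75]
z = 1.81
Check each boundary:
  z >= -1.75 -> could be stanine 2
  z >= -1.25 -> could be stanine 3
  z >= -0.75 -> could be stanine 4
  z >= -0.25 -> could be stanine 5
  z >= 0.25 -> could be stanine 6
  z >= 0.75 -> could be stanine 7
  z >= 1.25 -> could be stanine 8
  z >= 1.75 -> could be stanine 9
Highest qualifying boundary gives stanine = 9

9


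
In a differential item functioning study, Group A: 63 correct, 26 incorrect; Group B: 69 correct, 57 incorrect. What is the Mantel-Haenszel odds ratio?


Odds_A = 63/26 = 2.4231
Odds_B = 69/57 = 1.2105
OR = Odds_A / Odds_B = 2.4231 / 1.2105
Exactly, OR = (63 * 57) / (26 * 69) = 3591 / 1794
OR = 2.0017

2.0017


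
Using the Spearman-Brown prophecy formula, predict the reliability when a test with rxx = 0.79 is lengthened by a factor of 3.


r_new = (n * rxx) / (1 + (n-1) * rxx)
r_new = (3 * 0.79) / (1 + 2 * 0.79)
r_new = 2.37 / 2.58
r_new = 0.9186

0.9186


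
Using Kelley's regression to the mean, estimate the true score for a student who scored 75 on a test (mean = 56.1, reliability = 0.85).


T_est = rxx * X + (1 - rxx) * mean
T_est = 0.85 * 75 + 0.15 * 56.1
T_est = 63.75 + 8.415
T_est = 72.165

72.165


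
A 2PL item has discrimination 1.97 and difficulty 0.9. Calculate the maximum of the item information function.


For 2PL, max info at theta = b = 0.9
I_max = a^2 / 4 = 1.97^2 / 4
= 3.8809 / 4
I_max = 0.9702

0.9702


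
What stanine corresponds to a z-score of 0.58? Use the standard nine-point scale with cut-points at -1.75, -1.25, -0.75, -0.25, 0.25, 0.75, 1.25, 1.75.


Stanine boundaries: [-1.75, -1.25, -0.75, -0.25, 0.25, 0.75, 1.25, 1.75]
z = 0.58
Check each boundary:
  z >= -1.75 -> could be stanine 2
  z >= -1.25 -> could be stanine 3
  z >= -0.75 -> could be stanine 4
  z >= -0.25 -> could be stanine 5
  z >= 0.25 -> could be stanine 6
  z < 0.75
  z < 1.25
  z < 1.75
Highest qualifying boundary gives stanine = 6

6


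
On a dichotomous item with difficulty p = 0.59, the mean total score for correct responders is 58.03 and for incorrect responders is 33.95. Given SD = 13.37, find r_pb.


q = 1 - p = 0.41
rpb = ((M1 - M0) / SD) * sqrt(p * q)
rpb = ((58.03 - 33.95) / 13.37) * sqrt(0.59 * 0.41)
rpb = 0.8858

0.8858


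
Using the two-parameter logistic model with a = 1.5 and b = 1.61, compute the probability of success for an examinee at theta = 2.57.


a*(theta - b) = 1.5 * (2.57 - 1.61) = 1.44
exp(-1.44) = 0.2369
P = 1 / (1 + 0.2369)
P = 0.8085

0.8085


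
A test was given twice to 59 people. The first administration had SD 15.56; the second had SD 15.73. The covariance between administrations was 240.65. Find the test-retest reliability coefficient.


r = cov(X,Y) / (SD_X * SD_Y)
r = 240.65 / (15.56 * 15.73)
r = 240.65 / 244.7588
r = 0.9832

0.9832


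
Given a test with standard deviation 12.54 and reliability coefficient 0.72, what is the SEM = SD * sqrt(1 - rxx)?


SEM = SD * sqrt(1 - rxx)
SEM = 12.54 * sqrt(1 - 0.72)
SEM = 12.54 * sqrt(0.28) = 12.54 * 0.52915
SEM = 6.6355

6.6355


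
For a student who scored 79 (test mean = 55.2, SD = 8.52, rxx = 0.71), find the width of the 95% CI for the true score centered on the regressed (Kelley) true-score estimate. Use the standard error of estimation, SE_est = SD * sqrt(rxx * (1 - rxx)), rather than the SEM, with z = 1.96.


True score estimate = 0.71*79 + 0.29*55.2 = 72.098
SE_est = SD * sqrt(rxx * (1 - rxx)) = 8.52 * sqrt(0.71 * 0.29) = 8.52 * sqrt(0.2059) = 3.866053
CI = T_est +/- z * SE_est, so width = 2 * z * SE_est = 2 * 1.96 * 3.866053
Width = 15.1549

15.1549


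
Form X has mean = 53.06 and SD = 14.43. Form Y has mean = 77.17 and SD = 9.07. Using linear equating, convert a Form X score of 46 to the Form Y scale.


slope = SD_Y / SD_X = 9.07 / 14.43 ~ 0.6286
intercept = mean_Y - slope * mean_X = 77.17 - (9.07 / 14.43) * 53.06 ~ 43.8191
Y = slope * X + intercept. To avoid rounding drift from the rounded slope/intercept, evaluate the equivalent form Y = mean_Y + SD_Y * (X - mean_X) / SD_X at full precision:
Y = 77.17 + 9.07 * (46 - 53.06) / 14.43
Y = 77.17 - 9.07 * 7.06 / 14.43
Y = 77.17 - 64.0342 / 14.43
Y = 77.17 - 4.4376
Y = 72.7324

72.7324


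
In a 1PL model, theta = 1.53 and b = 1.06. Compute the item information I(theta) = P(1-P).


P = 1/(1+exp(-(1.53-1.06))) = 0.6154
I = P*(1-P) = 0.6154 * 0.3846
I = 0.2367

0.2367


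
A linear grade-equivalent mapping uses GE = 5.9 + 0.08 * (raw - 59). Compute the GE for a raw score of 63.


raw - median = 63 - 59 = 4
slope * diff = 0.08 * 4 = 0.32
GE = 5.9 + 0.32
GE = 6.22

6.22


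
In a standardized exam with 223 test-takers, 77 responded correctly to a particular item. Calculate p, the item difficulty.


Item difficulty p = number correct / total examinees
p = 77 / 223
p = 0.3453

0.3453


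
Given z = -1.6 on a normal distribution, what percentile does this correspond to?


CDF(z) = 0.5 * (1 + erf(z/sqrt(2)))
erf(-1.1314) = -0.8904
CDF = 0.0548
Percentile rank = 0.0548 * 100 = 5.48

5.48


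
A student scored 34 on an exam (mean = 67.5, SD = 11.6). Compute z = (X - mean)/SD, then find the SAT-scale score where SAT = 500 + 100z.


z = (X - mean) / SD = (34 - 67.5) / 11.6
z = -33.5 / 11.6
z = -2.8879
SAT-scale = SAT = 500 + 100z
Carry z at full precision (z = -33.5 / 11.6) into the conversion:
SAT-scale = 500 + 100 * (-33.5 / 11.6) = 500 + -3350 / 11.6
SAT-scale = 500 + -288.7931
SAT-scale = 211.2069

211.2069


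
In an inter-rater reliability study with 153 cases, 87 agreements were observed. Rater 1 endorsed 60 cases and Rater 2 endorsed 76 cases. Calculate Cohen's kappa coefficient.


P_o = 87/153 = 0.568627
P_e = (60*76 + 93*77) / 23409 = 0.500705
kappa = (P_o - P_e) / (1 - P_e)
kappa = (0.568627 - 0.500705) / (1 - 0.500705)
kappa = 0.136

0.136


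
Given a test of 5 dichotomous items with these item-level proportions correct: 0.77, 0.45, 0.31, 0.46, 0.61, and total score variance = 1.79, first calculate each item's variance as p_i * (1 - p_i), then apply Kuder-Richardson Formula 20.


For each item, compute p_i * q_i:
  Item 1: 0.77 * 0.23 = 0.1771
  Item 2: 0.45 * 0.55 = 0.2475
  Item 3: 0.31 * 0.69 = 0.2139
  Item 4: 0.46 * 0.54 = 0.2484
  Item 5: 0.61 * 0.39 = 0.2379
Sum(p_i * q_i) = 0.1771 + 0.2475 + 0.2139 + 0.2484 + 0.2379 = 1.1248
KR-20 = (k/(k-1)) * (1 - Sum(p_i*q_i) / Var_total)
= (5/4) * (1 - 1.1248/1.79)
= 1.25 * 0.3716
KR-20 = 0.4645

0.4645


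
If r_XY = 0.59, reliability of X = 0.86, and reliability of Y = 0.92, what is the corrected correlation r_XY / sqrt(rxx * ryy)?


r_corrected = rxy / sqrt(rxx * ryy)
= 0.59 / sqrt(0.86 * 0.92)
= 0.59 / sqrt(0.7912)
= 0.59 / 0.889494
r_corrected = 0.6633

0.6633


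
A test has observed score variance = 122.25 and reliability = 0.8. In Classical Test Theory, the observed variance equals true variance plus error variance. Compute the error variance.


var_true = rxx * var_obs = 0.8 * 122.25 = 97.8
var_error = var_obs - var_true
var_error = 122.25 - 97.8
var_error = 24.45

24.45


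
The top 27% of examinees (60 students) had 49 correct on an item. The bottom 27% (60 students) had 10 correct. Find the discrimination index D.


p_upper = 49/60 = 0.8167
p_lower = 10/60 = 0.1667
D = 0.8167 - 0.1667 = 0.65

0.65


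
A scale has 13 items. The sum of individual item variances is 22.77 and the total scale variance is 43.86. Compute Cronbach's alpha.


alpha = (k/(k-1)) * (1 - sum(si^2)/s_total^2)
= (13/12) * (1 - 22.77/43.86)
alpha = 0.5209

0.5209


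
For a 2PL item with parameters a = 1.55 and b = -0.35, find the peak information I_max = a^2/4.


For 2PL, max info at theta = b = -0.35
I_max = a^2 / 4 = 1.55^2 / 4
= 2.4025 / 4
I_max = 0.6006

0.6006


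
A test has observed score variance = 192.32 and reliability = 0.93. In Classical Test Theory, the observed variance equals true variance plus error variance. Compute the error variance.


var_true = rxx * var_obs = 0.93 * 192.32 = 178.8576
var_error = var_obs - var_true
var_error = 192.32 - 178.8576
var_error = 13.4624

13.4624


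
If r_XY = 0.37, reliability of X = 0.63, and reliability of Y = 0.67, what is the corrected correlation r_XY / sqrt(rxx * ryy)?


r_corrected = rxy / sqrt(rxx * ryy)
= 0.37 / sqrt(0.63 * 0.67)
= 0.37 / sqrt(0.4221)
= 0.37 / 0.649692
r_corrected = 0.5695

0.5695


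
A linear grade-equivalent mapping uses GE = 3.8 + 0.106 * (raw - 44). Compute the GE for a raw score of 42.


raw - median = 42 - 44 = -2
slope * diff = 0.106 * -2 = -0.212
GE = 3.8 + -0.212
GE = 3.588

3.588


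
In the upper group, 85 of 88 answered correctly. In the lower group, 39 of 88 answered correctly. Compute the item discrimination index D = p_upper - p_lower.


p_upper = 85/88 = 0.9659
p_lower = 39/88 = 0.4432
D = 0.9659 - 0.4432 = 0.5227

0.5227
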